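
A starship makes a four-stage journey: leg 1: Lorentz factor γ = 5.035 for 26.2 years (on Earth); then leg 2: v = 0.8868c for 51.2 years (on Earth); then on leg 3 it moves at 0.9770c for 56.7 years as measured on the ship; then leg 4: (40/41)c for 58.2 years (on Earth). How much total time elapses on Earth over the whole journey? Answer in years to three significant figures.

Leg 1: 26.2 years is already measured on Earth.
Leg 2: 51.2 years is already measured on Earth.
Leg 3: γ = 1/√(1 − 0.9770²) = 1/√0.04547 = 4.690; Δt_3 = 4.690 × 56.7 = 265.9 years.
Leg 4: 58.2 years is already measured on Earth.
Total: 26.20 + 51.20 + 265.9 + 58.20 years.

Δt = 401 years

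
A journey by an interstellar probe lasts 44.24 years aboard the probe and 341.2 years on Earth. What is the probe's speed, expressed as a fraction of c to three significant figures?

β = 0.992

The proper time is measured aboard the probe (both events occur at the probe's location); Δt is measured on Earth. γ = Δt/τ = 341.2/44.24 = 7.712.
β = √(1 − 1/γ²) = √(1 − 0.01681) = √0.9832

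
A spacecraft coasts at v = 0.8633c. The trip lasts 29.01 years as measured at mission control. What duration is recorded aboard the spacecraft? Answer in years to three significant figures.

τ = 14.6 years

γ = 1/√(1 − 0.8633²) = 1/√0.2547 = 1.981
The interval measured at mission control is the dilated one; the clock aboard the spacecraft measures the proper time τ = Δt/γ = 29.01/1.981 years.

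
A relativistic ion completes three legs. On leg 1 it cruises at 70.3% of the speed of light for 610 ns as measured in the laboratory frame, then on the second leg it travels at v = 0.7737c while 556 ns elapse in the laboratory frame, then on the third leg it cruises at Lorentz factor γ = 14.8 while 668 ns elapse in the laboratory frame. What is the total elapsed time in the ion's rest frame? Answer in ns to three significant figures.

Leg 1: β = 0.703; γ = 1/√(1 − 0.703²) = 1/√0.5058 = 1.406; τ_1 = 610/1.406 = 433.8 ns.
Leg 2: γ = 1/√(1 − 0.7737²) = 1/√0.4014 = 1.578; τ_2 = 556/1.578 = 352.3 ns.
Leg 3: γ = 14.8; τ_3 = 668/14.80 = 45.14 ns.
Total: 433.8 + 352.3 + 45.14 ns.

τ = 831 ns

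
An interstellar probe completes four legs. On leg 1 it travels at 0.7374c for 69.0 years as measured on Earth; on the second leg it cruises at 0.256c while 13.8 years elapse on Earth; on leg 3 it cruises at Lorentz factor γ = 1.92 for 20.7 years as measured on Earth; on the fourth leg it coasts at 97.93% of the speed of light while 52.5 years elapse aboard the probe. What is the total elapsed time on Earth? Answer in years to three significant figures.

Δt = 363 years

Leg 1: 69.0 years is already measured on Earth.
Leg 2: 13.8 years is already measured on Earth.
Leg 3: 20.7 years is already measured on Earth.
Leg 4: β = 0.9793; γ = 1/√(1 − 0.9793²) = 1/√0.04097 = 4.940; Δt_4 = 4.940 × 52.5 = 259.4 years.
Total: 69.00 + 13.80 + 20.70 + 259.4 years.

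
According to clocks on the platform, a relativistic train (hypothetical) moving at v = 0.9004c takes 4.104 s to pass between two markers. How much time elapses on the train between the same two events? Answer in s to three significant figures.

τ = 1.79 s

γ = 1/√(1 − 0.9004²) = 1/√0.1893 = 2.299
The interval measured on the platform is the dilated one; the clock on the train measures the proper time τ = Δt/γ = 4.104/2.299 s.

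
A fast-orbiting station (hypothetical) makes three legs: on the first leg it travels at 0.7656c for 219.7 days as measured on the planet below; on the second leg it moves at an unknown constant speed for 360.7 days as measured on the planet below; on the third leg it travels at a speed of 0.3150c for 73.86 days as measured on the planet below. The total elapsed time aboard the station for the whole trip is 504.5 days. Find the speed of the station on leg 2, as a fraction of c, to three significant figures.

β = 0.583

Leg 1: γ = 1/√(1 − 0.7656²) = 1/√0.4139 = 1.554; τ_1 = 219.7/1.554 = 141.3 days.
Leg 2: speed unknown; τ_2 = 360.7/γ_2.
Leg 3: γ = 1/√(1 − 0.3150²) = 1/√0.9008 = 1.054; τ_3 = 73.86/1.054 = 70.10 days.
Total proper time: 141.3 + τ_2 + 70.10 = 504.5, so τ_2 = 504.5 − 211.4 = 293.1 days.
γ_2 = 360.7/293.1 = 1.231; β = √(1 − 1/γ²) = √0.3399.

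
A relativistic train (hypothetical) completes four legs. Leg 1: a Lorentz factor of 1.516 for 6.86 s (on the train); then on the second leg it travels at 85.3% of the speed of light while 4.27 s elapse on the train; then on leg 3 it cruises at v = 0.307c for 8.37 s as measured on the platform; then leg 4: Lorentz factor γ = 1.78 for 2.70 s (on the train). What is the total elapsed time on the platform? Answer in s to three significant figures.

Δt = 31.8 s

Leg 1: γ = 1.516; Δt_1 = 1.516 × 6.86 = 10.40 s.
Leg 2: β = 0.853; γ = 1/√(1 − 0.853²) = 1/√0.2724 = 1.916; Δt_2 = 1.916 × 4.27 = 8.181 s.
Leg 3: 8.37 s is already measured on the platform.
Leg 4: γ = 1.78; Δt_4 = 1.780 × 2.70 = 4.806 s.
Total: 10.40 + 8.181 + 8.370 + 4.806 s.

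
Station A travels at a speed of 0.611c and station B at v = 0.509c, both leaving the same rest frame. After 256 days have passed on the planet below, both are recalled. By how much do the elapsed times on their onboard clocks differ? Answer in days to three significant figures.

|τ_A − τ_B| = 17.7 days

A: γ = 1/√(1 − 0.611²) = 1/√0.6267 = 1.263; τ_A = 256/1.263 = 202.7 days.
B: γ = 1/√(1 − 0.509²) = 1/√0.7409 = 1.162; τ_B = 256/1.162 = 220.4 days.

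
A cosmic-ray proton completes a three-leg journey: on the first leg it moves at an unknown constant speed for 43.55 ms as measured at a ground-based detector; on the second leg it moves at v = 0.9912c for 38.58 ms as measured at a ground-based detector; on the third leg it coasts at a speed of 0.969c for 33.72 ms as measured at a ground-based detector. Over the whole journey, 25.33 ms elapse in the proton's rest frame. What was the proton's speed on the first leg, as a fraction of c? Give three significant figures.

β = 0.962

Leg 1: speed unknown; τ_1 = 43.55/γ_1.
Leg 2: γ = 1/√(1 − 0.9912²) = 1/√0.01752 = 7.554; τ_2 = 38.58/7.554 = 5.107 ms.
Leg 3: γ = 1/√(1 − 0.969²) = 1/√0.06104 = 4.048; τ_3 = 33.72/4.048 = 8.331 ms.
Total proper time: τ_1 + 5.107 + 8.331 = 25.33, so τ_1 = 25.33 − 13.44 = 11.89 ms.
γ_1 = 43.55/11.89 = 3.662; β = √(1 − 1/γ²) = √0.9254.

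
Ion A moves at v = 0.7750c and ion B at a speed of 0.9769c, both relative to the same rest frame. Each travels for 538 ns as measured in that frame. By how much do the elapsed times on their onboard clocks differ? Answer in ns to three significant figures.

A: γ = 1/√(1 − 0.7750²) = 1/√0.3994 = 1.582; τ_A = 538/1.582 = 340.0 ns.
B: γ = 1/√(1 − 0.9769²) = 1/√0.04567 = 4.680; τ_B = 538/4.680 = 115.0 ns.

|τ_A − τ_B| = 225 ns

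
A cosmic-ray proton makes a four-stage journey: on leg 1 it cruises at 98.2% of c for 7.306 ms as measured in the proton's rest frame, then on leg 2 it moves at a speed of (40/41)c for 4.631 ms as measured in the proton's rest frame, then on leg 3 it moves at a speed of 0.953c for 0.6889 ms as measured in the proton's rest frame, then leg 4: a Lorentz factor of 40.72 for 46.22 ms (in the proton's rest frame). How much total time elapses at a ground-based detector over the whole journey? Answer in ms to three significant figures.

Δt = 1940 ms

Leg 1: β = 0.982; γ = 1/√(1 − 0.982²) = 1/√0.03568 = 5.294; Δt_1 = 5.294 × 7.306 = 38.68 ms.
Leg 2: γ = 1/√(1 − (40/41)²) = 41/9 ≈ 4.556; Δt_2 = 4.556 × 4.631 = 21.10 ms.
Leg 3: γ = 1/√(1 − 0.953²) = 1/√0.09179 = 3.301; Δt_3 = 3.301 × 0.6889 = 2.274 ms.
Leg 4: γ = 40.72; Δt_4 = 40.72 × 46.22 = 1882 ms.
Total: 38.68 + 21.10 + 2.274 + 1882 ms.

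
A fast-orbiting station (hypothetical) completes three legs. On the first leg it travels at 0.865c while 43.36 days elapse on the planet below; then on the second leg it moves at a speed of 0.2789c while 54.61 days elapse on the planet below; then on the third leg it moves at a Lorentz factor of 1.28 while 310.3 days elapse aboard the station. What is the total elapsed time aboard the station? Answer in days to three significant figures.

Leg 1: γ = 1/√(1 − 0.865²) = 1/√0.2518 = 1.993; τ_1 = 43.36/1.993 = 21.76 days.
Leg 2: γ = 1/√(1 − 0.2789²) = 1/√0.9222 = 1.041; τ_2 = 54.61/1.041 = 52.44 days.
Leg 3: 310.3 days is already measured aboard the station.
Total: 21.76 + 52.44 + 310.3 days.

τ = 384 days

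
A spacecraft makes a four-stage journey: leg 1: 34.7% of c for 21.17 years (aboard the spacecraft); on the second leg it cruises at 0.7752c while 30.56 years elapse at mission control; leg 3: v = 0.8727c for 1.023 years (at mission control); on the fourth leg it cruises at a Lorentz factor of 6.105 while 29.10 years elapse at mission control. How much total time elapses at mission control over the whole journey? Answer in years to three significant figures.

Δt = 83.3 years

Leg 1: β = 0.347; γ = 1/√(1 − 0.347²) = 1/√0.8796 = 1.066; Δt_1 = 1.066 × 21.17 = 22.57 years.
Leg 2: 30.56 years is already measured at mission control.
Leg 3: 1.023 years is already measured at mission control.
Leg 4: 29.10 years is already measured at mission control.
Total: 22.57 + 30.56 + 1.023 + 29.10 years.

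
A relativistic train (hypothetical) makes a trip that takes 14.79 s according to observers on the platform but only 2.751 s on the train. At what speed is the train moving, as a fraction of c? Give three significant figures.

The proper time is measured on the train (both events occur at the train's location); Δt is measured on the platform. γ = Δt/τ = 14.79/2.751 = 5.376.
β = √(1 − 1/γ²) = √(1 − 0.03460) = √0.9654

v = 0.983c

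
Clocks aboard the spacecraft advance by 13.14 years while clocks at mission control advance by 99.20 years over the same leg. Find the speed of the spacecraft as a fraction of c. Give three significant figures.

v = 0.991c

The proper time is measured aboard the spacecraft (both events occur at the spacecraft's location); Δt is measured at mission control. γ = Δt/τ = 99.20/13.14 = 7.549.
β = √(1 − 1/γ²) = √(1 − 0.01755) = √0.9825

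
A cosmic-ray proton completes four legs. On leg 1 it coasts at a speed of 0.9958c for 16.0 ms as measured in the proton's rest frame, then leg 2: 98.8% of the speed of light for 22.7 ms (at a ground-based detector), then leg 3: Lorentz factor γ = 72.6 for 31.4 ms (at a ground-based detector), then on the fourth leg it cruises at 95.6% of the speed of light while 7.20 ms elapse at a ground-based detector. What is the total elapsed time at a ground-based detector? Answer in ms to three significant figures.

Δt = 236 ms

Leg 1: γ = 1/√(1 − 0.9958²) = 1/√0.008382 = 10.92; Δt_1 = 10.92 × 16.0 = 174.8 ms.
Leg 2: 22.7 ms is already measured at a ground-based detector.
Leg 3: 31.4 ms is already measured at a ground-based detector.
Leg 4: 7.20 ms is already measured at a ground-based detector.
Total: 174.8 + 22.70 + 31.40 + 7.200 ms.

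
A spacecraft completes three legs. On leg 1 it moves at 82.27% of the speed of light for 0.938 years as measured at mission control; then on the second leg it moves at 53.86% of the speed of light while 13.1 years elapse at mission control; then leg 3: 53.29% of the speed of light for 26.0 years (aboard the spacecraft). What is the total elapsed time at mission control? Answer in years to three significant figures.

Δt = 44.8 years

Leg 1: 0.938 years is already measured at mission control.
Leg 2: 13.1 years is already measured at mission control.
Leg 3: β = 0.5329; γ = 1/√(1 − 0.5329²) = 1/√0.7160 = 1.182; Δt_3 = 1.182 × 26.0 = 30.73 years.
Total: 0.9380 + 13.10 + 30.73 years.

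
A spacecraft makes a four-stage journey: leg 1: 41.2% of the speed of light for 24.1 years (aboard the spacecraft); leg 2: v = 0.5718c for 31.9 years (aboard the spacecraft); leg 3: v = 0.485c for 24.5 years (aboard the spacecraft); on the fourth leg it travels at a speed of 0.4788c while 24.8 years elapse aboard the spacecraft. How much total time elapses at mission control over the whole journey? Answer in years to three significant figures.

Δt = 122 years

Leg 1: β = 0.412; γ = 1/√(1 − 0.412²) = 1/√0.8303 = 1.097; Δt_1 = 1.097 × 24.1 = 26.45 years.
Leg 2: γ = 1/√(1 − 0.5718²) = 1/√0.6730 = 1.219; Δt_2 = 1.219 × 31.9 = 38.88 years.
Leg 3: γ = 1/√(1 − 0.485²) = 1/√0.7648 = 1.143; Δt_3 = 1.143 × 24.5 = 28.02 years.
Leg 4: γ = 1/√(1 − 0.4788²) = 1/√0.7708 = 1.139; Δt_4 = 1.139 × 24.8 = 28.25 years.
Total: 26.45 + 38.88 + 28.02 + 28.25 years.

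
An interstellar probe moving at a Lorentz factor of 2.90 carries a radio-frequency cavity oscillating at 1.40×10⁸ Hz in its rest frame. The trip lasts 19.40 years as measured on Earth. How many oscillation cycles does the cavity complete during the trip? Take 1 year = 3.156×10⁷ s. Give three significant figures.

N = 2.96×10¹⁶

γ = 2.90
The oscillator's own cycle count is N = f × τ where τ is the proper time aboard the probe. τ = Δt/γ = 19.40/2.900 = 6.690 years = 2.111×10⁸ s.
N = 1.40×10⁸ × 2.111×10⁸ = 2.956×10¹⁶.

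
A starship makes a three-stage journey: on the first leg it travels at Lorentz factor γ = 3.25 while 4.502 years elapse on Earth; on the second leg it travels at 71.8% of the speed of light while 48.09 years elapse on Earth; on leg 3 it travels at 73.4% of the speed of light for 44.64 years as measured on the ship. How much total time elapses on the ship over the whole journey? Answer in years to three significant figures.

Leg 1: γ = 3.25; τ_1 = 4.502/3.250 = 1.385 years.
Leg 2: β = 0.718; γ = 1/√(1 − 0.718²) = 1/√0.4845 = 1.437; τ_2 = 48.09/1.437 = 33.47 years.
Leg 3: 44.64 years is already measured on the ship.
Total: 1.385 + 33.47 + 44.64 years.

τ = 79.5 years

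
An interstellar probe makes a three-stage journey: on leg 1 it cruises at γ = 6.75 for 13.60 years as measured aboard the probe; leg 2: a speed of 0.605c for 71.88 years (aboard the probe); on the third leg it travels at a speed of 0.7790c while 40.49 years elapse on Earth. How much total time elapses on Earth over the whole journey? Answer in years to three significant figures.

Leg 1: γ = 6.75; Δt_1 = 6.750 × 13.60 = 91.80 years.
Leg 2: γ = 1/√(1 − 0.605²) = 1/√0.6340 = 1.256; Δt_2 = 1.256 × 71.88 = 90.28 years.
Leg 3: 40.49 years is already measured on Earth.
Total: 91.80 + 90.28 + 40.49 years.

Δt = 223 years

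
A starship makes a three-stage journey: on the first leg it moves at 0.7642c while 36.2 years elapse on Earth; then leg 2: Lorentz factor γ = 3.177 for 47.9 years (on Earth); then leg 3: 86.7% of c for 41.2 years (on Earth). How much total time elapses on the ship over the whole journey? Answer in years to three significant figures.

τ = 59.0 years

Leg 1: γ = 1/√(1 − 0.7642²) = 1/√0.4160 = 1.550; τ_1 = 36.2/1.550 = 23.35 years.
Leg 2: γ = 3.177; τ_2 = 47.9/3.177 = 15.08 years.
Leg 3: β = 0.867; γ = 1/√(1 − 0.867²) = 1/√0.2483 = 2.007; τ_3 = 41.2/2.007 = 20.53 years.
Total: 23.35 + 15.08 + 20.53 years.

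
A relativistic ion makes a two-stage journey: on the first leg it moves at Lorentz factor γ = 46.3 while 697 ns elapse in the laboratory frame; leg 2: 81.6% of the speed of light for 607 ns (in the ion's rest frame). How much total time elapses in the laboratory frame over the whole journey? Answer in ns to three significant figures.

Δt = 1750 ns

Leg 1: 697 ns is already measured in the laboratory frame.
Leg 2: β = 0.816; γ = 1/√(1 − 0.816²) = 1/√0.3341 = 1.730; Δt_2 = 1.730 × 607 = 1050 ns.
Total: 697.0 + 1050 ns.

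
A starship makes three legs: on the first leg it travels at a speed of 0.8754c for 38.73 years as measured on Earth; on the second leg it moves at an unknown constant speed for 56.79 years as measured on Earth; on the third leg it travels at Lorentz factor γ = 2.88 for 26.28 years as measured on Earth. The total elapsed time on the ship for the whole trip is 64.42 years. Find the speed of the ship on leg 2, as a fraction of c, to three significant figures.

Leg 1: γ = 1/√(1 − 0.8754²) = 1/√0.2337 = 2.069; τ_1 = 38.73/2.069 = 18.72 years.
Leg 2: speed unknown; τ_2 = 56.79/γ_2.
Leg 3: γ = 2.88; τ_3 = 26.28/2.880 = 9.125 years.
Total proper time: 18.72 + τ_2 + 9.125 = 64.42, so τ_2 = 64.42 − 27.85 = 36.57 years.
γ_2 = 56.79/36.57 = 1.553; β = √(1 − 1/γ²) = √0.5853.

β = 0.765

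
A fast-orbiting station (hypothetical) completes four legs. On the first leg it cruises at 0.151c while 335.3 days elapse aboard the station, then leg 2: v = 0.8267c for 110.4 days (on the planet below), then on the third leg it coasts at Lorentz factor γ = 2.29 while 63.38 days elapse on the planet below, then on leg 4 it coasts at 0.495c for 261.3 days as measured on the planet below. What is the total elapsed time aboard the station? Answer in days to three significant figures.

τ = 652 days

Leg 1: 335.3 days is already measured aboard the station.
Leg 2: γ = 1/√(1 − 0.8267²) = 1/√0.3166 = 1.777; τ_2 = 110.4/1.777 = 62.12 days.
Leg 3: γ = 2.29; τ_3 = 63.38/2.290 = 27.68 days.
Leg 4: γ = 1/√(1 − 0.495²) = 1/√0.7550 = 1.151; τ_4 = 261.3/1.151 = 227.0 days.
Total: 335.3 + 62.12 + 27.68 + 227.0 days.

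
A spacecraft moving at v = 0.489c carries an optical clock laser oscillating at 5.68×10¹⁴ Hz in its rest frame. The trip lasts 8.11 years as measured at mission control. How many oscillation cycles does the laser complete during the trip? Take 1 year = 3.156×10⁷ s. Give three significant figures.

γ = 1/√(1 − 0.489²) = 1/√0.7609 = 1.146
The oscillator's own cycle count is N = f × τ where τ is the proper time aboard the spacecraft. τ = Δt/γ = 8.11/1.146 = 7.074 years = 2.233×10⁸ s.
N = 5.68×10¹⁴ × 2.233×10⁸ = 1.268×10²³.

N = 1.27×10²³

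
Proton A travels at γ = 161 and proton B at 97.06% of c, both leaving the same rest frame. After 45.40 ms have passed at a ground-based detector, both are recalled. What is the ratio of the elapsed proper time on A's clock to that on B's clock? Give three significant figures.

τ_A/τ_B = 0.0258

A: γ = 161. B: β = 0.9706; γ = 1/√(1 − 0.9706²) = 1/√0.05794 = 4.155.
τ_A/τ_B = γ_B/γ_A = 4.155/161.0 = 0.02580, so τ_A/τ_B = 0.02580.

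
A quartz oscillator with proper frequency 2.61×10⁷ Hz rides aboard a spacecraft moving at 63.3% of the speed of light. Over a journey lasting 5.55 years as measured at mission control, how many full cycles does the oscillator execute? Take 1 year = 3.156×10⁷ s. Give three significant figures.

N = 3.54×10¹⁵

β = 0.633; γ = 1/√(1 − 0.633²) = 1/√0.5993 = 1.292
The oscillator's own cycle count is N = f × τ where τ is the proper time aboard the spacecraft. τ = Δt/γ = 5.55/1.292 = 4.297 years = 1.356×10⁸ s.
N = 2.61×10⁷ × 1.356×10⁸ = 3.539×10¹⁵.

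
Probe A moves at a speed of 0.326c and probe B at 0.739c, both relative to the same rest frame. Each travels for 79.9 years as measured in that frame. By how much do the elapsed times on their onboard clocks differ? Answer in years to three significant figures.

|τ_A − τ_B| = 21.7 years

A: γ = 1/√(1 − 0.326²) = 1/√0.8937 = 1.058; τ_A = 79.9/1.058 = 75.54 years.
B: γ = 1/√(1 − 0.739²) = 1/√0.4539 = 1.484; τ_B = 79.9/1.484 = 53.83 years.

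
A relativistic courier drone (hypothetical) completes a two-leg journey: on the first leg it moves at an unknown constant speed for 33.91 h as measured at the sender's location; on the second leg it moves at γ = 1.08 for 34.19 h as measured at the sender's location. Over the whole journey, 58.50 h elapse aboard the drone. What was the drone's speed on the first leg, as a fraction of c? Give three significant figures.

Leg 1: speed unknown; τ_1 = 33.91/γ_1.
Leg 2: γ = 1.08; τ_2 = 34.19/1.080 = 31.66 h.
Total proper time: τ_1 + 31.66 = 58.50, so τ_1 = 58.50 − 31.66 = 26.84 h.
γ_1 = 33.91/26.84 = 1.263; β = √(1 − 1/γ²) = √0.3734.

β = 0.611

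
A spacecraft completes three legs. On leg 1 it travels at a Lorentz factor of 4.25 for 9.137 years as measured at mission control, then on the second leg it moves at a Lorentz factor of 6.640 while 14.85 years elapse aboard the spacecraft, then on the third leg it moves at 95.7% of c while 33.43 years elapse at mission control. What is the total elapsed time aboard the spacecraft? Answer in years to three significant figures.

τ = 26.7 years

Leg 1: γ = 4.25; τ_1 = 9.137/4.250 = 2.150 years.
Leg 2: 14.85 years is already measured aboard the spacecraft.
Leg 3: β = 0.957; γ = 1/√(1 − 0.957²) = 1/√0.08415 = 3.447; τ_3 = 33.43/3.447 = 9.698 years.
Total: 2.150 + 14.85 + 9.698 years.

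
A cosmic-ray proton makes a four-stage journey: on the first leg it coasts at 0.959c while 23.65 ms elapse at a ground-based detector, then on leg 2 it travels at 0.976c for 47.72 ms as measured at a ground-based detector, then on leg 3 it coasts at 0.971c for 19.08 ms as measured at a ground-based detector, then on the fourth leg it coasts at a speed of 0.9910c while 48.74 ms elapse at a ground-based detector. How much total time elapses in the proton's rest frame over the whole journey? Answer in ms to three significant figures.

Leg 1: γ = 1/√(1 − 0.959²) = 1/√0.08032 = 3.529; τ_1 = 23.65/3.529 = 6.703 ms.
Leg 2: γ = 1/√(1 − 0.976²) = 1/√0.04742 = 4.592; τ_2 = 47.72/4.592 = 10.39 ms.
Leg 3: γ = 1/√(1 − 0.971²) = 1/√0.05716 = 4.183; τ_3 = 19.08/4.183 = 4.562 ms.
Leg 4: γ = 1/√(1 − 0.9910²) = 1/√0.01792 = 7.470; τ_4 = 48.74/7.470 = 6.524 ms.
Total: 6.703 + 10.39 + 4.562 + 6.524 ms.

τ = 28.2 ms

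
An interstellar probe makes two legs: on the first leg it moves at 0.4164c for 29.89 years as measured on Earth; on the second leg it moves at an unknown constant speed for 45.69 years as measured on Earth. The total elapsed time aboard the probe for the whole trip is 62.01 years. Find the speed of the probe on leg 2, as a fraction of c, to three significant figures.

Leg 1: γ = 1/√(1 − 0.4164²) = 1/√0.8266 = 1.100; τ_1 = 29.89/1.100 = 27.18 years.
Leg 2: speed unknown; τ_2 = 45.69/γ_2.
Total proper time: 27.18 + τ_2 = 62.01, so τ_2 = 62.01 − 27.18 = 34.83 years.
γ_2 = 45.69/34.83 = 1.312; β = √(1 − 1/γ²) = √0.4187.

β = 0.647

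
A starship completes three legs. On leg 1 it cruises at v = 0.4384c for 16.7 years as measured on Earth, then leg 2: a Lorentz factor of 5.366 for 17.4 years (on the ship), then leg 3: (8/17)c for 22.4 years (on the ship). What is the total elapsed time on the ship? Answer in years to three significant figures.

τ = 54.8 years

Leg 1: γ = 1/√(1 − 0.4384²) = 1/√0.8078 = 1.113; τ_1 = 16.7/1.113 = 15.01 years.
Leg 2: 17.4 years is already measured on the ship.
Leg 3: 22.4 years is already measured on the ship.
Total: 15.01 + 17.40 + 22.40 years.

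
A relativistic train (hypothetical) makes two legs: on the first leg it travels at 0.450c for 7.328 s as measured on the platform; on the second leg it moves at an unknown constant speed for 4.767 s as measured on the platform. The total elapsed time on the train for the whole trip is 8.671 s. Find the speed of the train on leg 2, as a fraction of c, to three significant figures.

Leg 1: γ = 1/√(1 − 0.450²) = 1/√0.7975 = 1.120; τ_1 = 7.328/1.120 = 6.544 s.
Leg 2: speed unknown; τ_2 = 4.767/γ_2.
Total proper time: 6.544 + τ_2 = 8.671, so τ_2 = 8.671 − 6.544 = 2.127 s.
γ_2 = 4.767/2.127 = 2.241; β = √(1 − 1/γ²) = √0.8009.

β = 0.895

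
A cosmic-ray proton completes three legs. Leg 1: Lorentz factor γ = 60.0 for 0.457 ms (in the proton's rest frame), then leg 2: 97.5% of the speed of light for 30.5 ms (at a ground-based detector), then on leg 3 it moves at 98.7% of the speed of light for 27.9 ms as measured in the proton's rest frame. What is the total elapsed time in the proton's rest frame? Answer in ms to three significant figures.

Leg 1: 0.457 ms is already measured in the proton's rest frame.
Leg 2: β = 0.975; γ = 1/√(1 − 0.975²) = 1/√0.04938 = 4.500; τ_2 = 30.5/4.500 = 6.777 ms.
Leg 3: 27.9 ms is already measured in the proton's rest frame.
Total: 0.4570 + 6.777 + 27.90 ms.

τ = 35.1 ms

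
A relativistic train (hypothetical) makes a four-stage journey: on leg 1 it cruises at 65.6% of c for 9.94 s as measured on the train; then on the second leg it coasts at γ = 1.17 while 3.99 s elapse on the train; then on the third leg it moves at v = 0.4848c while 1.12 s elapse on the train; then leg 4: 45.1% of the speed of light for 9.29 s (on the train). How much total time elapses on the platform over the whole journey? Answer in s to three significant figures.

Leg 1: β = 0.656; γ = 1/√(1 − 0.656²) = 1/√0.5697 = 1.325; Δt_1 = 1.325 × 9.94 = 13.17 s.
Leg 2: γ = 1.17; Δt_2 = 1.170 × 3.99 = 4.668 s.
Leg 3: γ = 1/√(1 − 0.4848²) = 1/√0.7650 = 1.143; Δt_3 = 1.143 × 1.12 = 1.281 s.
Leg 4: β = 0.451; γ = 1/√(1 − 0.451²) = 1/√0.7966 = 1.120; Δt_4 = 1.120 × 9.29 = 10.41 s.
Total: 13.17 + 4.668 + 1.281 + 10.41 s.

Δt = 29.5 s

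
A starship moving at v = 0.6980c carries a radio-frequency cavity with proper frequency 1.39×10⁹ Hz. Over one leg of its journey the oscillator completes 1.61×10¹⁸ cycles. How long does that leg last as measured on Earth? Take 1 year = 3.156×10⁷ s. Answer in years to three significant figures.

γ = 1/√(1 − 0.6980²) = 1/√0.5128 = 1.396
Proper time for N cycles: τ = N/f = 1.61×10¹⁸/(1.39×10⁹) = 1.158×10⁹ s = 36.70 years.
Lab-frame duration Δt = γτ = 1.396 × 36.70 = 51.25 years.

Δt = 51.3 years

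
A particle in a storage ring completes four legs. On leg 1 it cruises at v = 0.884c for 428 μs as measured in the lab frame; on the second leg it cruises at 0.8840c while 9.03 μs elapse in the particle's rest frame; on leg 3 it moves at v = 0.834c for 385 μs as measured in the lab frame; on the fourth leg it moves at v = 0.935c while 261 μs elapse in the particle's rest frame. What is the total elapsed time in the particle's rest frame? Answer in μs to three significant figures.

Leg 1: γ = 1/√(1 − 0.884²) = 1/√0.2185 = 2.139; τ_1 = 428/2.139 = 200.1 μs.
Leg 2: 9.03 μs is already measured in the particle's rest frame.
Leg 3: γ = 1/√(1 − 0.834²) = 1/√0.3044 = 1.812; τ_3 = 385/1.812 = 212.4 μs.
Leg 4: 261 μs is already measured in the particle's rest frame.
Total: 200.1 + 9.030 + 212.4 + 261.0 μs.

τ = 683 μs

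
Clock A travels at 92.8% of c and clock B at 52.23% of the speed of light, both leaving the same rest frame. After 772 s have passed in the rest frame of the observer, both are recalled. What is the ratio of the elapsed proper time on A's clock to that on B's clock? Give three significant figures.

τ_A/τ_B = 0.437

A: β = 0.928; γ = 1/√(1 − 0.928²) = 1/√0.1388 = 2.684. B: β = 0.5223; γ = 1/√(1 − 0.5223²) = 1/√0.7272 = 1.173.
τ_A/τ_B = γ_B/γ_A = 1.173/2.684 = 0.4369, so τ_A/τ_B = 0.4369.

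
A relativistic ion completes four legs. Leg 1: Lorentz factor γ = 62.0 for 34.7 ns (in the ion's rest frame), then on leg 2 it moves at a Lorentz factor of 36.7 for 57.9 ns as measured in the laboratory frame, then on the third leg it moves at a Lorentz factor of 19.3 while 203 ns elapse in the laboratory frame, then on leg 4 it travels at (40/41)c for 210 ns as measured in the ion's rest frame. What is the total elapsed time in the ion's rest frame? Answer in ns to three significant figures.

Leg 1: 34.7 ns is already measured in the ion's rest frame.
Leg 2: γ = 36.7; τ_2 = 57.9/36.70 = 1.578 ns.
Leg 3: γ = 19.3; τ_3 = 203/19.30 = 10.52 ns.
Leg 4: 210 ns is already measured in the ion's rest frame.
Total: 34.70 + 1.578 + 10.52 + 210.0 ns.

τ = 257 ns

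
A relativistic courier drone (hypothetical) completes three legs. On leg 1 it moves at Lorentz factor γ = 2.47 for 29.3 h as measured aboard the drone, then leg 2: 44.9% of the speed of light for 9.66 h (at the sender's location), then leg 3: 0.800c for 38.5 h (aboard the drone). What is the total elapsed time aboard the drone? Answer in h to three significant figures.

τ = 76.4 h

Leg 1: 29.3 h is already measured aboard the drone.
Leg 2: β = 0.449; γ = 1/√(1 − 0.449²) = 1/√0.7984 = 1.119; τ_2 = 9.66/1.119 = 8.632 h.
Leg 3: 38.5 h is already measured aboard the drone.
Total: 29.30 + 8.632 + 38.50 h.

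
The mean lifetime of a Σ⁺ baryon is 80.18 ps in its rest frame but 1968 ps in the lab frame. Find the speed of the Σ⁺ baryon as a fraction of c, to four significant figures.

β = 0.9992

γ = Δt/τ₀ = 1968/80.18 = 24.54
β = √(1 − 1/γ²) = √(1 − 0.001660) = √0.9983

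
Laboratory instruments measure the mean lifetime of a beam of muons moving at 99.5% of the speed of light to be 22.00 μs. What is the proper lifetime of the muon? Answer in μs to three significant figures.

β = 0.995; γ = 1/√(1 − 0.995²) = 1/√0.009975 = 10.01
The lab-frame lifetime is the dilated interval; the proper lifetime is τ₀ = Δt/γ = 22.00/10.01 μs.

τ₀ = 2.20 μs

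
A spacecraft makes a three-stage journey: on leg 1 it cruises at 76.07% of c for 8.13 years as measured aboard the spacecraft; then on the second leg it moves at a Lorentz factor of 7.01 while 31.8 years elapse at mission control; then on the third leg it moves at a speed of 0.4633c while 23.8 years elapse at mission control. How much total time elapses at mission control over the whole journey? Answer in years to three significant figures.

Leg 1: β = 0.7607; γ = 1/√(1 − 0.7607²) = 1/√0.4213 = 1.541; Δt_1 = 1.541 × 8.13 = 12.52 years.
Leg 2: 31.8 years is already measured at mission control.
Leg 3: 23.8 years is already measured at mission control.
Total: 12.52 + 31.80 + 23.80 years.

Δt = 68.1 years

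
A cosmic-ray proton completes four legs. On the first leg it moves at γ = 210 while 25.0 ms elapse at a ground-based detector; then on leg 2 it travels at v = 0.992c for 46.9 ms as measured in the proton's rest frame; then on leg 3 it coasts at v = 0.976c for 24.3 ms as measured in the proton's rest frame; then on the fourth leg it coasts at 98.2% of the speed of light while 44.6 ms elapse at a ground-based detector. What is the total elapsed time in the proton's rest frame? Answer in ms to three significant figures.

Leg 1: γ = 210; τ_1 = 25.0/210.0 = 0.1190 ms.
Leg 2: 46.9 ms is already measured in the proton's rest frame.
Leg 3: 24.3 ms is already measured in the proton's rest frame.
Leg 4: β = 0.982; γ = 1/√(1 − 0.982²) = 1/√0.03568 = 5.294; τ_4 = 44.6/5.294 = 8.424 ms.
Total: 0.1190 + 46.90 + 24.30 + 8.424 ms.

τ = 79.7 ms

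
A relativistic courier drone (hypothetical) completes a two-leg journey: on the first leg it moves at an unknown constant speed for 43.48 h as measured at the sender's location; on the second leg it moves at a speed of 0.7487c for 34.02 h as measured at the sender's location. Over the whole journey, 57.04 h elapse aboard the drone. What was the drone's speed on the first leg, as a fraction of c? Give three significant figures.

Leg 1: speed unknown; τ_1 = 43.48/γ_1.
Leg 2: γ = 1/√(1 − 0.7487²) = 1/√0.4394 = 1.509; τ_2 = 34.02/1.509 = 22.55 h.
Total proper time: τ_1 + 22.55 = 57.04, so τ_1 = 57.04 − 22.55 = 34.49 h.
γ_1 = 43.48/34.49 = 1.261; β = √(1 − 1/γ²) = √0.3709.

β = 0.609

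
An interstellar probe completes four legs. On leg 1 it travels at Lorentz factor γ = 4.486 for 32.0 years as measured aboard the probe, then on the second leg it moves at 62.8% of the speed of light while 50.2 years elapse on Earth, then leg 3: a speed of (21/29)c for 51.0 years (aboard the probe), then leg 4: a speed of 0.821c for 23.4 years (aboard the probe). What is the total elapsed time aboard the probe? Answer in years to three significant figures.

τ = 145 years

Leg 1: 32.0 years is already measured aboard the probe.
Leg 2: β = 0.628; γ = 1/√(1 − 0.628²) = 1/√0.6056 = 1.285; τ_2 = 50.2/1.285 = 39.07 years.
Leg 3: 51.0 years is already measured aboard the probe.
Leg 4: 23.4 years is already measured aboard the probe.
Total: 32.00 + 39.07 + 51.00 + 23.40 years.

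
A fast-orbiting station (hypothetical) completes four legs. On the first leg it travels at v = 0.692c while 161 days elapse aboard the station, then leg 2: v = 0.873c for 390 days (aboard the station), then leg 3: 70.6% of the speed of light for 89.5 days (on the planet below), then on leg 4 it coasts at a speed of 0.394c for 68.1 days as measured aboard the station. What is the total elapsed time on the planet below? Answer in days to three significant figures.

Leg 1: γ = 1/√(1 − 0.692²) = 1/√0.5211 = 1.385; Δt_1 = 1.385 × 161 = 223.0 days.
Leg 2: γ = 1/√(1 − 0.873²) = 1/√0.2379 = 2.050; Δt_2 = 2.050 × 390 = 799.6 days.
Leg 3: 89.5 days is already measured on the planet below.
Leg 4: γ = 1/√(1 − 0.394²) = 1/√0.8448 = 1.088; Δt_4 = 1.088 × 68.1 = 74.09 days.
Total: 223.0 + 799.6 + 89.50 + 74.09 days.

Δt = 1190 days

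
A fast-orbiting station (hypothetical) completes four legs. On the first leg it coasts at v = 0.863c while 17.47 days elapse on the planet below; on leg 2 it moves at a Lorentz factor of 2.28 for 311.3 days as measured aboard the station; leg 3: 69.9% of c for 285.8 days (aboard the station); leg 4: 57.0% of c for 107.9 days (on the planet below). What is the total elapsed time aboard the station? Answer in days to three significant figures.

τ = 695 days

Leg 1: γ = 1/√(1 − 0.863²) = 1/√0.2552 = 1.979; τ_1 = 17.47/1.979 = 8.826 days.
Leg 2: 311.3 days is already measured aboard the station.
Leg 3: 285.8 days is already measured aboard the station.
Leg 4: β = 0.570; γ = 1/√(1 − 0.570²) = 1/√0.6751 = 1.217; τ_4 = 107.9/1.217 = 88.66 days.
Total: 8.826 + 311.3 + 285.8 + 88.66 days.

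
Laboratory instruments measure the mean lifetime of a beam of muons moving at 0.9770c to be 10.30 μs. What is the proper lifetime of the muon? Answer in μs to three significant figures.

τ₀ = 2.20 μs

γ = 1/√(1 − 0.9770²) = 1/√0.04547 = 4.690
The lab-frame lifetime is the dilated interval; the proper lifetime is τ₀ = Δt/γ = 10.30/4.690 μs.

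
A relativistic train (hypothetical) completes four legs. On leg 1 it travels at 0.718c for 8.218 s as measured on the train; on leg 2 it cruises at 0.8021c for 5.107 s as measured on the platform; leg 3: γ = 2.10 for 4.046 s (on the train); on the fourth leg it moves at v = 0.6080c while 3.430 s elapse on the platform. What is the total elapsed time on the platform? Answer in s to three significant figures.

Leg 1: γ = 1/√(1 − 0.718²) = 1/√0.4845 = 1.437; Δt_1 = 1.437 × 8.218 = 11.81 s.
Leg 2: 5.107 s is already measured on the platform.
Leg 3: γ = 2.10; Δt_3 = 2.100 × 4.046 = 8.497 s.
Leg 4: 3.430 s is already measured on the platform.
Total: 11.81 + 5.107 + 8.497 + 3.430 s.

Δt = 28.8 s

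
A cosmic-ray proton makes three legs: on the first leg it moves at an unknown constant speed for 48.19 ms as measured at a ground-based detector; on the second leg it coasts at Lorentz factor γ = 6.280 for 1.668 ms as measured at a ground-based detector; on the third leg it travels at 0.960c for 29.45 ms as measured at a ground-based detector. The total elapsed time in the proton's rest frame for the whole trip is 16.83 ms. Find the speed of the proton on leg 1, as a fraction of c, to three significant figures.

β = 0.985

Leg 1: speed unknown; τ_1 = 48.19/γ_1.
Leg 2: γ = 6.280; τ_2 = 1.668/6.280 = 0.2656 ms.
Leg 3: γ = 1/√(1 − 0.960²) = 25/7 ≈ 3.571; τ_3 = 29.45/3.571 = 8.246 ms.
Total proper time: τ_1 + 0.2656 + 8.246 = 16.83, so τ_1 = 16.83 − 8.512 = 8.318 ms.
γ_1 = 48.19/8.318 = 5.793; β = √(1 − 1/γ²) = √0.9702.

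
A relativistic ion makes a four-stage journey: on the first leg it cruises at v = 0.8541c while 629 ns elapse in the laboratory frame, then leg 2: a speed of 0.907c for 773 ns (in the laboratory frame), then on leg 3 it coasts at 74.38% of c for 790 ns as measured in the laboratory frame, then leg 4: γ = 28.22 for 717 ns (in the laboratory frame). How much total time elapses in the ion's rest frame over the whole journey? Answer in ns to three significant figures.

τ = 1210 ns

Leg 1: γ = 1/√(1 − 0.8541²) = 1/√0.2705 = 1.923; τ_1 = 629/1.923 = 327.1 ns.
Leg 2: γ = 1/√(1 − 0.907²) = 1/√0.1774 = 2.375; τ_2 = 773/2.375 = 325.5 ns.
Leg 3: β = 0.7438; γ = 1/√(1 − 0.7438²) = 1/√0.4468 = 1.496; τ_3 = 790/1.496 = 528.0 ns.
Leg 4: γ = 28.22; τ_4 = 717/28.22 = 25.41 ns.
Total: 327.1 + 325.5 + 528.0 + 25.41 ns.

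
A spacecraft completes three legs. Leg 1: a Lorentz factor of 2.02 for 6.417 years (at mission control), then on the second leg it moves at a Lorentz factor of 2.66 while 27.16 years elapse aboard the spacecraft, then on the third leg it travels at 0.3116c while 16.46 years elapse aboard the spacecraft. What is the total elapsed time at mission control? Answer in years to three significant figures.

Leg 1: 6.417 years is already measured at mission control.
Leg 2: γ = 2.66; Δt_2 = 2.660 × 27.16 = 72.25 years.
Leg 3: γ = 1/√(1 − 0.3116²) = 1/√0.9029 = 1.052; Δt_3 = 1.052 × 16.46 = 17.32 years.
Total: 6.417 + 72.25 + 17.32 years.

Δt = 96.0 years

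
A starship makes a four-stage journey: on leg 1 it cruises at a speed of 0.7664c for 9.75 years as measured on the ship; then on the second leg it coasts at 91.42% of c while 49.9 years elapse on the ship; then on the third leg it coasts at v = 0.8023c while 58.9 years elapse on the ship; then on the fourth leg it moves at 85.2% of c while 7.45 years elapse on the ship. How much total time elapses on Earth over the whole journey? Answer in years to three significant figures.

Leg 1: γ = 1/√(1 − 0.7664²) = 1/√0.4126 = 1.557; Δt_1 = 1.557 × 9.75 = 15.18 years.
Leg 2: β = 0.9142; γ = 1/√(1 − 0.9142²) = 1/√0.1642 = 2.468; Δt_2 = 2.468 × 49.9 = 123.1 years.
Leg 3: γ = 1/√(1 − 0.8023²) = 1/√0.3563 = 1.675; Δt_3 = 1.675 × 58.9 = 98.67 years.
Leg 4: β = 0.852; γ = 1/√(1 − 0.852²) = 1/√0.2741 = 1.910; Δt_4 = 1.910 × 7.45 = 14.23 years.
Total: 15.18 + 123.1 + 98.67 + 14.23 years.

Δt = 251 years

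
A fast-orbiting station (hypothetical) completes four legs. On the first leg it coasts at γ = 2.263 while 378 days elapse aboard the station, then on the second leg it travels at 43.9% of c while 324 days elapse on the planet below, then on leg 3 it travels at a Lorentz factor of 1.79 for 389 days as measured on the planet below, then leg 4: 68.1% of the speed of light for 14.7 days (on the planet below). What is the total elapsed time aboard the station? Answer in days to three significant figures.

Leg 1: 378 days is already measured aboard the station.
Leg 2: β = 0.439; γ = 1/√(1 − 0.439²) = 1/√0.8073 = 1.113; τ_2 = 324/1.113 = 291.1 days.
Leg 3: γ = 1.79; τ_3 = 389/1.790 = 217.3 days.
Leg 4: β = 0.681; γ = 1/√(1 − 0.681²) = 1/√0.5362 = 1.366; τ_4 = 14.7/1.366 = 10.76 days.
Total: 378.0 + 291.1 + 217.3 + 10.76 days.

τ = 897 days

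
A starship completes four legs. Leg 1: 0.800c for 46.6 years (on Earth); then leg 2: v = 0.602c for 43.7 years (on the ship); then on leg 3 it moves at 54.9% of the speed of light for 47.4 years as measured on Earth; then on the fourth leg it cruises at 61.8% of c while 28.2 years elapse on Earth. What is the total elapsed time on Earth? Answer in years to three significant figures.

Δt = 177 years

Leg 1: 46.6 years is already measured on Earth.
Leg 2: γ = 1/√(1 − 0.602²) = 1/√0.6376 = 1.252; Δt_2 = 1.252 × 43.7 = 54.73 years.
Leg 3: 47.4 years is already measured on Earth.
Leg 4: 28.2 years is already measured on Earth.
Total: 46.60 + 54.73 + 47.40 + 28.20 years.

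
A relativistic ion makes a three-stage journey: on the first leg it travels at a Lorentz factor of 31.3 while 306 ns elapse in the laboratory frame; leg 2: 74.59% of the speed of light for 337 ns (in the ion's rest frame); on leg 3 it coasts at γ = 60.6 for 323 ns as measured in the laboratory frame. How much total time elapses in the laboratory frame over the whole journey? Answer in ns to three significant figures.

Δt = 1130 ns

Leg 1: 306 ns is already measured in the laboratory frame.
Leg 2: β = 0.7459; γ = 1/√(1 − 0.7459²) = 1/√0.4436 = 1.501; Δt_2 = 1.501 × 337 = 506.0 ns.
Leg 3: 323 ns is already measured in the laboratory frame.
Total: 306.0 + 506.0 + 323.0 ns.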